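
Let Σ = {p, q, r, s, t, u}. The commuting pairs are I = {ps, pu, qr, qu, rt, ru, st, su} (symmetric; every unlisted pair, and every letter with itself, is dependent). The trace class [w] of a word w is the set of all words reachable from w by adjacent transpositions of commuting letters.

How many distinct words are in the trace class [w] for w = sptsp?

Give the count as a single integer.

10

piece 0:s — minimal
piece 1:p — minimal
piece 2:t rests on {1:p}
piece 3:s rests on {0:s}
piece 4:p rests on {2:t}
minimal pieces: {0:s, 1:p}
ways to finish when only these pieces remain (= sum over removing one remaining piece with nothing left below it):
  1 left: {3}→1  {4}→1
  2 left: {0,3}→1  {2,4}→1  {3,4}→2
  3 left: {0,3,4}→3  {1,2,4}→1  {2,3,4}→3
  placing 0:s first → 4 extensions
  placing 1:p first → 6 extensions
total linear extensions = 10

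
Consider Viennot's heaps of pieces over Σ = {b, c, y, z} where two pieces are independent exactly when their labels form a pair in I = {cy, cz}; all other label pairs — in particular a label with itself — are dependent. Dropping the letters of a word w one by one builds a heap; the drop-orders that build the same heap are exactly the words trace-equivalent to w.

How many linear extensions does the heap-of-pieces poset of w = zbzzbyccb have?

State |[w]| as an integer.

3

#0=z has no predecessor
#1=b depends on [0:z]
#2=z depends on [1:b]
#3=z depends on [2:z]
#4=b depends on [3:z]
#5=y depends on [4:b]
#6=c depends on [4:b]
#7=c depends on [6:c]
#8=b depends on [5:y, 7:c]
sources: [0:z]
N(rest) = Σ N(rest − s) over sources s of rest; N(one piece) = 1:
  size 1 → [8]=1
  size 2 → [5,8]=1  [7,8]=1
  size 3 → [5,7,8]=2  [6,7,8]=1
  size 4 → [5,6,7,8]=3
  size 5 → [4,5,6,7,8]=3
  size 6 → [3,4,5,6,7,8]=3
  size 7 → [2,3,4,5,6,7,8]=3
  first=0(z) contributes 3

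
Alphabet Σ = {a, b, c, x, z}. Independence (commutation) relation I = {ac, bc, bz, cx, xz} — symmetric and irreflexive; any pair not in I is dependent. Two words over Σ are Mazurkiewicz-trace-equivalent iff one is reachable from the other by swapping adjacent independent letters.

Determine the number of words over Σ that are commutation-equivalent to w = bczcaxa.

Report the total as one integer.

piece 0:b — minimal
piece 1:c — minimal
piece 2:z rests on {1:c}
piece 3:c rests on {2:z}
piece 4:a rests on {0:b, 2:z}
piece 5:x rests on {4:a}
piece 6:a rests on {5:x}
minimal pieces: {0:b, 1:c}
ways to finish when only these pieces remain (= sum over removing one remaining piece with nothing left below it):
  1 left: {3}→1  {6}→1
  2 left: {3,6}→2  {5,6}→1
  3 left: {3,5,6}→3  {4,5,6}→1
  4 left: {0,4,5,6}→1  {3,4,5,6}→4
  5 left: {0,3,4,5,6}→5  {2,3,4,5,6}→4
  placing 0:b first → 4 extensions
  placing 1:c first → 9 extensions
total linear extensions = 13

13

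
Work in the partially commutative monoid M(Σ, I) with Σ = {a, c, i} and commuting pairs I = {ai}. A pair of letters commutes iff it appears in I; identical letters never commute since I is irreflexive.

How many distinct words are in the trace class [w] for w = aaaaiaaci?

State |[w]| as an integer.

#0=a has no predecessor
#1=a depends on [0:a]
#2=a depends on [1:a]
#3=a depends on [2:a]
#4=i has no predecessor
#5=a depends on [3:a]
#6=a depends on [5:a]
#7=c depends on [4:i, 6:a]
#8=i depends on [7:c]
sources: [0:a, 4:i]
N(rest) = Σ N(rest − s) over sources s of rest; N(one piece) = 1:
  size 1 → [8]=1
  size 2 → [7,8]=1
  size 3 → [4,7,8]=1  [6,7,8]=1
  size 4 → [4,6,7,8]=2  [5,6,7,8]=1
  size 5 → [3,5,6,7,8]=1  [4,5,6,7,8]=3
  size 6 → [2,3,5,6,7,8]=1  [3,4,5,6,7,8]=4
  size 7 → [1,2,3,5,6,7,8]=1  [2,3,4,5,6,7,8]=5
  first=0(a) contributes 6
  first=4(i) contributes 1
|[w]| = 7

7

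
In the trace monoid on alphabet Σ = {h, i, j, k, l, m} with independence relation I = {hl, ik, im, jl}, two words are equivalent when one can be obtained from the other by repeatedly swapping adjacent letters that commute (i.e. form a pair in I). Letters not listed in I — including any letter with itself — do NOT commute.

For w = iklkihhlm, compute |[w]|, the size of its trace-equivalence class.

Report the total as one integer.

#0=i has no predecessor
#1=k has no predecessor
#2=l depends on [0:i, 1:k]
#3=k depends on [2:l]
#4=i depends on [2:l]
#5=h depends on [3:k, 4:i]
#6=h depends on [5:h]
#7=l depends on [3:k, 4:i]
#8=m depends on [6:h, 7:l]
sources: [0:i, 1:k]
N(rest) = Σ N(rest − s) over sources s of rest; N(one piece) = 1:
  size 1 → [8]=1
  size 2 → [6,8]=1  [7,8]=1
  size 3 → [5,6,8]=1  [6,7,8]=2
  size 4 → [5,6,7,8]=3
  size 5 → [3,5,6,7,8]=3  [4,5,6,7,8]=3
  size 6 → [3,4,5,6,7,8]=6
  size 7 → [2,3,4,5,6,7,8]=6
  first=0(i) contributes 6
  first=1(k) contributes 6
|[w]| = 12

12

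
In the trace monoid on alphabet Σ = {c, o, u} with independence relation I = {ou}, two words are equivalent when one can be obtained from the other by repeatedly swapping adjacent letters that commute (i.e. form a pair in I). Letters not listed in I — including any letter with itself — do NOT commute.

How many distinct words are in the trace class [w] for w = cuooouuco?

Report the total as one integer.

20

#0=c has no predecessor
#1=u depends on [0:c]
#2=o depends on [0:c]
#3=o depends on [2:o]
#4=o depends on [3:o]
#5=u depends on [1:u]
#6=u depends on [5:u]
#7=c depends on [4:o, 6:u]
#8=o depends on [7:c]
sources: [0:c]
N(rest) = Σ N(rest − s) over sources s of rest; N(one piece) = 1:
  size 1 → [8]=1
  size 2 → [7,8]=1
  size 3 → [4,7,8]=1  [6,7,8]=1
  size 4 → [3,4,7,8]=1  [4,6,7,8]=2  [5,6,7,8]=1
  size 5 → [1,5,6,7,8]=1  [2,3,4,7,8]=1  [3,4,6,7,8]=3  [4,5,6,7,8]=3
  size 6 → [1,4,5,6,7,8]=4  [2,3,4,6,7,8]=4  [3,4,5,6,7,8]=6
  size 7 → [1,3,4,5,6,7,8]=10  [2,3,4,5,6,7,8]=10
  first=0(c) contributes 20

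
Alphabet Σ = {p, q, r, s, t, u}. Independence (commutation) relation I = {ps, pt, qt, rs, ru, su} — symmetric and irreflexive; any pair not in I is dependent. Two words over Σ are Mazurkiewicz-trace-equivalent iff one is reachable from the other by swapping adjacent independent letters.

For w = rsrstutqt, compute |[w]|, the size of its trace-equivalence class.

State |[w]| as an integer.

piece 0:r — minimal
piece 1:s — minimal
piece 2:r rests on {0:r}
piece 3:s rests on {1:s}
piece 4:t rests on {2:r, 3:s}
piece 5:u rests on {4:t}
piece 6:t rests on {5:u}
piece 7:q rests on {5:u}
piece 8:t rests on {6:t}
minimal pieces: {0:r, 1:s}
ways to finish when only these pieces remain (= sum over removing one remaining piece with nothing left below it):
  1 left: {7}→1  {8}→1
  2 left: {6,8}→1  {7,8}→2
  3 left: {6,7,8}→3
  4 left: {5,6,7,8}→3
  5 left: {4,5,6,7,8}→3
  6 left: {2,4,5,6,7,8}→3  {3,4,5,6,7,8}→3
  7 left: {0,2,4,5,6,7,8}→3  {1,3,4,5,6,7,8}→3  {2,3,4,5,6,7,8}→6
  placing 0:r first → 9 extensions
  placing 1:s first → 9 extensions
total linear extensions = 18

18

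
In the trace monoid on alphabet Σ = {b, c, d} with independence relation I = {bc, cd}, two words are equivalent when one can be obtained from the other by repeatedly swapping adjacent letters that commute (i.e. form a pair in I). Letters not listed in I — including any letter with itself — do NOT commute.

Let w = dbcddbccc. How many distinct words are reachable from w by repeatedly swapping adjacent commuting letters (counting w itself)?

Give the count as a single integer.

126

drop 0:d onto floor
drop 1:b onto {0:d}
drop 2:c onto floor
drop 3:d onto {1:b}
drop 4:d onto {3:d}
drop 5:b onto {4:d}
drop 6:c onto {2:c}
drop 7:c onto {6:c}
drop 8:c onto {7:c}
ground layer = {0:d, 2:c}
drop-orders for the pieces not yet dropped (sum over which currently-grounded one goes next):
  1 to go: {5} 1  {8} 1
  2 to go: {4,5} 1  {5,8} 2  {7,8} 1
  3 to go: {3,4,5} 1  {4,5,8} 3  {5,7,8} 3  {6,7,8} 1
  4 to go: {1,3,4,5} 1  {2,6,7,8} 1  {3,4,5,8} 4  {4,5,7,8} 6  {5,6,7,8} 4
  5 to go: {0,1,3,4,5} 1  {1,3,4,5,8} 5  {2,5,6,7,8} 5  {3,4,5,7,8} 10  {4,5,6,7,8} 10
  6 to go: {0,1,3,4,5,8} 6  {1,3,4,5,7,8} 15  {2,4,5,6,7,8} 15  {3,4,5,6,7,8} 20
  7 to go: {0,1,3,4,5,7,8} 21  {1,3,4,5,6,7,8} 35  {2,3,4,5,6,7,8} 35
  if 0:d drops first: 70 orders
  if 2:c drops first: 56 orders
heap linearizations: 126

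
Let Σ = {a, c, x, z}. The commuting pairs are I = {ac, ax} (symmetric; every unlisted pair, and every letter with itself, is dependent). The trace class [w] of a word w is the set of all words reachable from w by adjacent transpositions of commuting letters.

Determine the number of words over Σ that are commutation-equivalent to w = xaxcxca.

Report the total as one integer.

0(x) covers ∅
1(a) covers ∅
2(x) covers 0:x
3(c) covers 2:x
4(x) covers 3:c
5(c) covers 4:x
6(a) covers 1:a
floor of heap: 0:x, 1:a
completions by unplaced set U, small U first (add the entries for U minus each lowest piece of U):
  |U|=1: {5}:1  {6}:1
  |U|=2: {1,6}:1  {4,5}:1  {5,6}:2
  |U|=3: {1,5,6}:3  {3,4,5}:1  {4,5,6}:3
  |U|=4: {1,4,5,6}:6  {2,3,4,5}:1  {3,4,5,6}:4
  |U|=5: {0,2,3,4,5}:1  {1,3,4,5,6}:10  {2,3,4,5,6}:5
  start at 0(x): 15
  start at 1(a): 6
sum over floor = 21

21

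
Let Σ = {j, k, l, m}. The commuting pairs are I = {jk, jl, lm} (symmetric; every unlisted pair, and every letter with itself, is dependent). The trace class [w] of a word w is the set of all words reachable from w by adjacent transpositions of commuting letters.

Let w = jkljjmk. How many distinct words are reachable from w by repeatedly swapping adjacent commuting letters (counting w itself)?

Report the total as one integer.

#0=j has no predecessor
#1=k has no predecessor
#2=l depends on [1:k]
#3=j depends on [0:j]
#4=j depends on [3:j]
#5=m depends on [1:k, 4:j]
#6=k depends on [2:l, 5:m]
sources: [0:j, 1:k]
N(rest) = Σ N(rest − s) over sources s of rest; N(one piece) = 1:
  size 1 → [6]=1
  size 2 → [2,6]=1  [5,6]=1
  size 3 → [2,5,6]=2  [4,5,6]=1
  size 4 → [1,2,5,6]=2  [2,4,5,6]=3  [3,4,5,6]=1
  size 5 → [0,3,4,5,6]=1  [1,2,4,5,6]=5  [2,3,4,5,6]=4
  first=0(j) contributes 9
  first=1(k) contributes 5
|[w]| = 14

14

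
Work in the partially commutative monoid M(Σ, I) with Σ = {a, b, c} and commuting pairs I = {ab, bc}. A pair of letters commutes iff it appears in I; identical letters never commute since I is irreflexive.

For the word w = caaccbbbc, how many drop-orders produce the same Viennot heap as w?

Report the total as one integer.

84

drop 0:c onto floor
drop 1:a onto {0:c}
drop 2:a onto {1:a}
drop 3:c onto {2:a}
drop 4:c onto {3:c}
drop 5:b onto floor
drop 6:b onto {5:b}
drop 7:b onto {6:b}
drop 8:c onto {4:c}
ground layer = {0:c, 5:b}
drop-orders for the pieces not yet dropped (sum over which currently-grounded one goes next):
  1 to go: {7} 1  {8} 1
  2 to go: {4,8} 1  {6,7} 1  {7,8} 2
  3 to go: {3,4,8} 1  {4,7,8} 3  {5,6,7} 1  {6,7,8} 3
  4 to go: {2,3,4,8} 1  {3,4,7,8} 4  {4,6,7,8} 6  {5,6,7,8} 4
  5 to go: {1,2,3,4,8} 1  {2,3,4,7,8} 5  {3,4,6,7,8} 10  {4,5,6,7,8} 10
  6 to go: {0,1,2,3,4,8} 1  {1,2,3,4,7,8} 6  {2,3,4,6,7,8} 15  {3,4,5,6,7,8} 20
  7 to go: {0,1,2,3,4,7,8} 7  {1,2,3,4,6,7,8} 21  {2,3,4,5,6,7,8} 35
  if 0:c drops first: 56 orders
  if 5:b drops first: 28 orders
heap linearizations: 84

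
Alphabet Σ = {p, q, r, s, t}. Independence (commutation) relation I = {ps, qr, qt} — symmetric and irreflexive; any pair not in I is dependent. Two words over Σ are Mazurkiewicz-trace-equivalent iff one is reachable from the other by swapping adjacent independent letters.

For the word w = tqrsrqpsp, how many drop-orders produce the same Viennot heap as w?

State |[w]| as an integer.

18

piece 0:t — minimal
piece 1:q — minimal
piece 2:r rests on {0:t}
piece 3:s rests on {1:q, 2:r}
piece 4:r rests on {3:s}
piece 5:q rests on {3:s}
piece 6:p rests on {4:r, 5:q}
piece 7:s rests on {4:r, 5:q}
piece 8:p rests on {6:p}
minimal pieces: {0:t, 1:q}
ways to finish when only these pieces remain (= sum over removing one remaining piece with nothing left below it):
  1 left: {7}→1  {8}→1
  2 left: {6,8}→1  {7,8}→2
  3 left: {6,7,8}→3
  4 left: {4,6,7,8}→3  {5,6,7,8}→3
  5 left: {4,5,6,7,8}→6
  6 left: {3,4,5,6,7,8}→6
  7 left: {1,3,4,5,6,7,8}→6  {2,3,4,5,6,7,8}→6
  placing 0:t first → 12 extensions
  placing 1:q first → 6 extensions
total linear extensions = 18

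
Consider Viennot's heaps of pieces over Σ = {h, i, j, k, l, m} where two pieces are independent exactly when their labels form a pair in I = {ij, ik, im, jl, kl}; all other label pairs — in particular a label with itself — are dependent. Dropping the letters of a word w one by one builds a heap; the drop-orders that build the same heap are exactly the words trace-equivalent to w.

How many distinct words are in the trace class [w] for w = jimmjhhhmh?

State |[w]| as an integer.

piece 0:j — minimal
piece 1:i — minimal
piece 2:m rests on {0:j}
piece 3:m rests on {2:m}
piece 4:j rests on {3:m}
piece 5:h rests on {1:i, 4:j}
piece 6:h rests on {5:h}
piece 7:h rests on {6:h}
piece 8:m rests on {7:h}
piece 9:h rests on {8:m}
minimal pieces: {0:j, 1:i}
ways to finish when only these pieces remain (= sum over removing one remaining piece with nothing left below it):
  1 left: {9}→1
  2 left: {8,9}→1
  3 left: {7,8,9}→1
  4 left: {6,7,8,9}→1
  5 left: {5,6,7,8,9}→1
  6 left: {1,5,6,7,8,9}→1  {4,5,6,7,8,9}→1
  7 left: {1,4,5,6,7,8,9}→2  {3,4,5,6,7,8,9}→1
  8 left: {1,3,4,5,6,7,8,9}→3  {2,3,4,5,6,7,8,9}→1
  placing 0:j first → 4 extensions
  placing 1:i first → 1 extensions
total linear extensions = 5

5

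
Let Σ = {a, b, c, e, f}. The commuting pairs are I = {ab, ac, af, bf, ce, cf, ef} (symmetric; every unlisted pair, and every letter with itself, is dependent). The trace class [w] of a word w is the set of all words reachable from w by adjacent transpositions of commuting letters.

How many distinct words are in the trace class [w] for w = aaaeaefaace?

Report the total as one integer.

110

0(a) covers ∅
1(a) covers 0:a
2(a) covers 1:a
3(e) covers 2:a
4(a) covers 3:e
5(e) covers 4:a
6(f) covers ∅
7(a) covers 5:e
8(a) covers 7:a
9(c) covers ∅
10(e) covers 8:a
floor of heap: 0:a, 6:f, 9:c
completions by unplaced set U, small U first (add the entries for U minus each lowest piece of U):
  |U|=1: {6}:1  {9}:1  {10}:1
  |U|=2: {6,9}:2  {6,10}:2  {8,10}:1  {9,10}:2
  |U|=3: {6,8,10}:3  {6,9,10}:6  {7,8,10}:1  {8,9,10}:3
  |U|=4: {5,7,8,10}:1  {6,7,8,10}:4  {6,8,9,10}:12  {7,8,9,10}:4
  |U|=5: {4,5,7,8,10}:1  {5,6,7,8,10}:5  {5,7,8,9,10}:5  {6,7,8,9,10}:20
  |U|=6: {3,4,5,7,8,10}:1  {4,5,6,7,8,10}:6  {4,5,7,8,9,10}:6  {5,6,7,8,9,10}:30
  |U|=7: {2,3,4,5,7,8,10}:1  {3,4,5,6,7,8,10}:7  {3,4,5,7,8,9,10}:7  {4,5,6,7,8,9,10}:42
  |U|=8: {1,2,3,4,5,7,8,10}:1  {2,3,4,5,6,7,8,10}:8  {2,3,4,5,7,8,9,10}:8  {3,4,5,6,7,8,9,10}:56
  |U|=9: {0,1,2,3,4,5,7,8,10}:1  {1,2,3,4,5,6,7,8,10}:9  {1,2,3,4,5,7,8,9,10}:9  {2,3,4,5,6,7,8,9,10}:72
  start at 0(a): 90
  start at 6(f): 10
  start at 9(c): 10
sum over floor = 110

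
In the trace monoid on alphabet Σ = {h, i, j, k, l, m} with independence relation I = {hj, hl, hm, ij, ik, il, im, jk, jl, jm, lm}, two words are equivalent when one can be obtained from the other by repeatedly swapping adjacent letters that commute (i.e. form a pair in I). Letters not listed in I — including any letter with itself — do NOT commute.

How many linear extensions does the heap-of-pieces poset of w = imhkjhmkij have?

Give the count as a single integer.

drop 0:i onto floor
drop 1:m onto floor
drop 2:h onto {0:i}
drop 3:k onto {1:m, 2:h}
drop 4:j onto floor
drop 5:h onto {3:k}
drop 6:m onto {3:k}
drop 7:k onto {5:h, 6:m}
drop 8:i onto {5:h}
drop 9:j onto {4:j}
ground layer = {0:i, 1:m, 4:j}
drop-orders for the pieces not yet dropped (sum over which currently-grounded one goes next):
  1 to go: {7} 1  {8} 1  {9} 1
  2 to go: {4,9} 1  {6,7} 1  {7,8} 2  {7,9} 2  {8,9} 2
  3 to go: {4,7,9} 3  {4,8,9} 3  {5,7,8} 2  {6,7,8} 3  {6,7,9} 3  {7,8,9} 6
  4 to go: {4,6,7,9} 6  {4,7,8,9} 12  {5,6,7,8} 5  {5,7,8,9} 8  {6,7,8,9} 12
  5 to go: {3,5,6,7,8} 5  {4,5,7,8,9} 20  {4,6,7,8,9} 30  {5,6,7,8,9} 25
  6 to go: {1,3,5,6,7,8} 5  {2,3,5,6,7,8} 5  {3,5,6,7,8,9} 30  {4,5,6,7,8,9} 75
  7 to go: {0,2,3,5,6,7,8} 5  {1,2,3,5,6,7,8} 10  {1,3,5,6,7,8,9} 35  {2,3,5,6,7,8,9} 35  {3,4,5,6,7,8,9} 105
  8 to go: {0,1,2,3,5,6,7,8} 15  {0,2,3,5,6,7,8,9} 40  {1,2,3,5,6,7,8,9} 80  {1,3,4,5,6,7,8,9} 140  {2,3,4,5,6,7,8,9} 140
  if 0:i drops first: 360 orders
  if 1:m drops first: 180 orders
  if 4:j drops first: 135 orders
heap linearizations: 675

675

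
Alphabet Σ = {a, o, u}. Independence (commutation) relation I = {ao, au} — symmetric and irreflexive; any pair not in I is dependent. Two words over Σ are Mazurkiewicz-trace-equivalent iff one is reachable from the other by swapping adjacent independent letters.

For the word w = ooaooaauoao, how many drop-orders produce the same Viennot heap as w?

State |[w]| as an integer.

330

drop 0:o onto floor
drop 1:o onto {0:o}
drop 2:a onto floor
drop 3:o onto {1:o}
drop 4:o onto {3:o}
drop 5:a onto {2:a}
drop 6:a onto {5:a}
drop 7:u onto {4:o}
drop 8:o onto {7:u}
drop 9:a onto {6:a}
drop 10:o onto {8:o}
ground layer = {0:o, 2:a}
drop-orders for the pieces not yet dropped (sum over which currently-grounded one goes next):
  1 to go: {9} 1  {10} 1
  2 to go: {6,9} 1  {8,10} 1  {9,10} 2
  3 to go: {5,6,9} 1  {6,9,10} 3  {7,8,10} 1  {8,9,10} 3
  4 to go: {2,5,6,9} 1  {4,7,8,10} 1  {5,6,9,10} 4  {6,8,9,10} 6  {7,8,9,10} 4
  5 to go: {2,5,6,9,10} 5  {3,4,7,8,10} 1  {4,7,8,9,10} 5  {5,6,8,9,10} 10  {6,7,8,9,10} 10
  6 to go: {1,3,4,7,8,10} 1  {2,5,6,8,9,10} 15  {3,4,7,8,9,10} 6  {4,6,7,8,9,10} 15  {5,6,7,8,9,10} 20
  7 to go: {0,1,3,4,7,8,10} 1  {1,3,4,7,8,9,10} 7  {2,5,6,7,8,9,10} 35  {3,4,6,7,8,9,10} 21  {4,5,6,7,8,9,10} 35
  8 to go: {0,1,3,4,7,8,9,10} 8  {1,3,4,6,7,8,9,10} 28  {2,4,5,6,7,8,9,10} 70  {3,4,5,6,7,8,9,10} 56
  9 to go: {0,1,3,4,6,7,8,9,10} 36  {1,3,4,5,6,7,8,9,10} 84  {2,3,4,5,6,7,8,9,10} 126
  if 0:o drops first: 210 orders
  if 2:a drops first: 120 orders
heap linearizations: 330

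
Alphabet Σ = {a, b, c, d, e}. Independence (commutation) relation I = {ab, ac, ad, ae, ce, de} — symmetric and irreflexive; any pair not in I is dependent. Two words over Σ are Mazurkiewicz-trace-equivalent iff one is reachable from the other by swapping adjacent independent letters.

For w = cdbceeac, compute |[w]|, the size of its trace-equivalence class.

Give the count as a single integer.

48

0(c) covers ∅
1(d) covers 0:c
2(b) covers 1:d
3(c) covers 2:b
4(e) covers 2:b
5(e) covers 4:e
6(a) covers ∅
7(c) covers 3:c
floor of heap: 0:c, 6:a
completions by unplaced set U, small U first (add the entries for U minus each lowest piece of U):
  |U|=1: {5}:1  {6}:1  {7}:1
  |U|=2: {3,7}:1  {4,5}:1  {5,6}:2  {5,7}:2  {6,7}:2
  |U|=3: {3,5,7}:3  {3,6,7}:3  {4,5,6}:3  {4,5,7}:3  {5,6,7}:6
  |U|=4: {3,4,5,7}:6  {3,5,6,7}:12  {4,5,6,7}:12
  |U|=5: {2,3,4,5,7}:6  {3,4,5,6,7}:30
  |U|=6: {1,2,3,4,5,7}:6  {2,3,4,5,6,7}:36
  start at 0(c): 42
  start at 6(a): 6
sum over floor = 48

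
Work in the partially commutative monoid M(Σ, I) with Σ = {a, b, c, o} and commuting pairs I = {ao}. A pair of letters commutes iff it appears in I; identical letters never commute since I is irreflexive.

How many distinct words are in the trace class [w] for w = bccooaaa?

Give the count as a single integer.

10

0(b) covers ∅
1(c) covers 0:b
2(c) covers 1:c
3(o) covers 2:c
4(o) covers 3:o
5(a) covers 2:c
6(a) covers 5:a
7(a) covers 6:a
floor of heap: 0:b
completions by unplaced set U, small U first (add the entries for U minus each lowest piece of U):
  |U|=1: {4}:1  {7}:1
  |U|=2: {3,4}:1  {4,7}:2  {6,7}:1
  |U|=3: {3,4,7}:3  {4,6,7}:3  {5,6,7}:1
  |U|=4: {3,4,6,7}:6  {4,5,6,7}:4
  |U|=5: {3,4,5,6,7}:10
  |U|=6: {2,3,4,5,6,7}:10
  start at 0(b): 10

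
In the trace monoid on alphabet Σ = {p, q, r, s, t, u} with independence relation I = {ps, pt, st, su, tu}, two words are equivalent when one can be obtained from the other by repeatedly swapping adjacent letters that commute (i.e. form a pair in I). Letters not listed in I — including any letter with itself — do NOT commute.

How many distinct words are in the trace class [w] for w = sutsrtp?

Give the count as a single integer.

0(s) covers ∅
1(u) covers ∅
2(t) covers ∅
3(s) covers 0:s
4(r) covers 1:u, 2:t, 3:s
5(t) covers 4:r
6(p) covers 4:r
floor of heap: 0:s, 1:u, 2:t
completions by unplaced set U, small U first (add the entries for U minus each lowest piece of U):
  |U|=1: {5}:1  {6}:1
  |U|=2: {5,6}:2
  |U|=3: {4,5,6}:2
  |U|=4: {1,4,5,6}:2  {2,4,5,6}:2  {3,4,5,6}:2
  |U|=5: {0,3,4,5,6}:2  {1,2,4,5,6}:4  {1,3,4,5,6}:4  {2,3,4,5,6}:4
  start at 0(s): 12
  start at 1(u): 6
  start at 2(t): 6
sum over floor = 24

24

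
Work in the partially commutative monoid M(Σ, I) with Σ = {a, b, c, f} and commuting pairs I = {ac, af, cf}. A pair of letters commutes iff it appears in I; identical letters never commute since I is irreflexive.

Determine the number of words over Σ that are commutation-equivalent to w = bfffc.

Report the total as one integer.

4

drop 0:b onto floor
drop 1:f onto {0:b}
drop 2:f onto {1:f}
drop 3:f onto {2:f}
drop 4:c onto {0:b}
ground layer = {0:b}
drop-orders for the pieces not yet dropped (sum over which currently-grounded one goes next):
  1 to go: {3} 1  {4} 1
  2 to go: {2,3} 1  {3,4} 2
  3 to go: {1,2,3} 1  {2,3,4} 3
  if 0:b drops first: 4 orders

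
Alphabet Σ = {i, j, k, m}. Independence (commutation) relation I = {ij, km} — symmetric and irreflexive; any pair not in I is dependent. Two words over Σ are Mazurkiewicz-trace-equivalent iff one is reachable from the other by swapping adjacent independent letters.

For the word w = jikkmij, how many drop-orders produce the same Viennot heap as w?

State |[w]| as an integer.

12

drop 0:j onto floor
drop 1:i onto floor
drop 2:k onto {0:j, 1:i}
drop 3:k onto {2:k}
drop 4:m onto {0:j, 1:i}
drop 5:i onto {3:k, 4:m}
drop 6:j onto {3:k, 4:m}
ground layer = {0:j, 1:i}
drop-orders for the pieces not yet dropped (sum over which currently-grounded one goes next):
  1 to go: {5} 1  {6} 1
  2 to go: {5,6} 2
  3 to go: {3,5,6} 2  {4,5,6} 2
  4 to go: {2,3,5,6} 2  {3,4,5,6} 4
  5 to go: {2,3,4,5,6} 6
  if 0:j drops first: 6 orders
  if 1:i drops first: 6 orders
heap linearizations: 12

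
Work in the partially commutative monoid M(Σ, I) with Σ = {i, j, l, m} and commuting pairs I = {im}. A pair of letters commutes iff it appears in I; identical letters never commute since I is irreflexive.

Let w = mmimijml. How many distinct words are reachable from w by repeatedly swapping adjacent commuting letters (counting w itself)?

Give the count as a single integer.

10

piece 0:m — minimal
piece 1:m rests on {0:m}
piece 2:i — minimal
piece 3:m rests on {1:m}
piece 4:i rests on {2:i}
piece 5:j rests on {3:m, 4:i}
piece 6:m rests on {5:j}
piece 7:l rests on {6:m}
minimal pieces: {0:m, 2:i}
ways to finish when only these pieces remain (= sum over removing one remaining piece with nothing left below it):
  1 left: {7}→1
  2 left: {6,7}→1
  3 left: {5,6,7}→1
  4 left: {3,5,6,7}→1  {4,5,6,7}→1
  5 left: {1,3,5,6,7}→1  {2,4,5,6,7}→1  {3,4,5,6,7}→2
  6 left: {0,1,3,5,6,7}→1  {1,3,4,5,6,7}→3  {2,3,4,5,6,7}→3
  placing 0:m first → 6 extensions
  placing 2:i first → 4 extensions
total linear extensions = 10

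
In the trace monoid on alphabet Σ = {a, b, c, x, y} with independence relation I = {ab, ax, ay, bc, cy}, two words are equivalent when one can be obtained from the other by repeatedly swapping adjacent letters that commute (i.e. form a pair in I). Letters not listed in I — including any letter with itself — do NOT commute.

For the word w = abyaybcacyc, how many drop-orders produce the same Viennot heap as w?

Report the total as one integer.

piece 0:a — minimal
piece 1:b — minimal
piece 2:y rests on {1:b}
piece 3:a rests on {0:a}
piece 4:y rests on {2:y}
piece 5:b rests on {4:y}
piece 6:c rests on {3:a}
piece 7:a rests on {6:c}
piece 8:c rests on {7:a}
piece 9:y rests on {5:b}
piece 10:c rests on {8:c}
minimal pieces: {0:a, 1:b}
ways to finish when only these pieces remain (= sum over removing one remaining piece with nothing left below it):
  1 left: {9}→1  {10}→1
  2 left: {5,9}→1  {8,10}→1  {9,10}→2
  3 left: {4,5,9}→1  {5,9,10}→3  {7,8,10}→1  {8,9,10}→3
  4 left: {2,4,5,9}→1  {4,5,9,10}→4  {5,8,9,10}→6  {6,7,8,10}→1  {7,8,9,10}→4
  5 left: {1,2,4,5,9}→1  {2,4,5,9,10}→5  {3,6,7,8,10}→1  {4,5,8,9,10}→10  {5,7,8,9,10}→10  {6,7,8,9,10}→5
  6 left: {0,3,6,7,8,10}→1  {1,2,4,5,9,10}→6  {2,4,5,8,9,10}→15  {3,6,7,8,9,10}→6  {4,5,7,8,9,10}→20  {5,6,7,8,9,10}→15
  7 left: {0,3,6,7,8,9,10}→7  {1,2,4,5,8,9,10}→21  {2,4,5,7,8,9,10}→35  {3,5,6,7,8,9,10}→21  {4,5,6,7,8,9,10}→35
  8 left: {0,3,5,6,7,8,9,10}→28  {1,2,4,5,7,8,9,10}→56  {2,4,5,6,7,8,9,10}→70  {3,4,5,6,7,8,9,10}→56
  9 left: {0,3,4,5,6,7,8,9,10}→84  {1,2,4,5,6,7,8,9,10}→126  {2,3,4,5,6,7,8,9,10}→126
  placing 0:a first → 252 extensions
  placing 1:b first → 210 extensions
total linear extensions = 462

462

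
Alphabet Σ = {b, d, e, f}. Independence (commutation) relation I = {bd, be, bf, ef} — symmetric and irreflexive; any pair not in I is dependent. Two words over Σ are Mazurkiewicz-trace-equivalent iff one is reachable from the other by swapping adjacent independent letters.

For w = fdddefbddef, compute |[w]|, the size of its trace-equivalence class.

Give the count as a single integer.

0(f) covers ∅
1(d) covers 0:f
2(d) covers 1:d
3(d) covers 2:d
4(e) covers 3:d
5(f) covers 3:d
6(b) covers ∅
7(d) covers 4:e, 5:f
8(d) covers 7:d
9(e) covers 8:d
10(f) covers 8:d
floor of heap: 0:f, 6:b
completions by unplaced set U, small U first (add the entries for U minus each lowest piece of U):
  |U|=1: {6}:1  {9}:1  {10}:1
  |U|=2: {6,9}:2  {6,10}:2  {9,10}:2
  |U|=3: {6,9,10}:6  {8,9,10}:2
  |U|=4: {6,8,9,10}:8  {7,8,9,10}:2
  |U|=5: {4,7,8,9,10}:2  {5,7,8,9,10}:2  {6,7,8,9,10}:10
  |U|=6: {4,5,7,8,9,10}:4  {4,6,7,8,9,10}:12  {5,6,7,8,9,10}:12
  |U|=7: {3,4,5,7,8,9,10}:4  {4,5,6,7,8,9,10}:28
  |U|=8: {2,3,4,5,7,8,9,10}:4  {3,4,5,6,7,8,9,10}:32
  |U|=9: {1,2,3,4,5,7,8,9,10}:4  {2,3,4,5,6,7,8,9,10}:36
  start at 0(f): 40
  start at 6(b): 4
sum over floor = 44

44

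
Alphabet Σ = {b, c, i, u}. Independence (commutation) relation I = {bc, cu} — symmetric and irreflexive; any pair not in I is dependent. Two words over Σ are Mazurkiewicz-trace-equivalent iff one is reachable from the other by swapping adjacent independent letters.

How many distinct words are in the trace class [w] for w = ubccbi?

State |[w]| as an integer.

drop 0:u onto floor
drop 1:b onto {0:u}
drop 2:c onto floor
drop 3:c onto {2:c}
drop 4:b onto {1:b}
drop 5:i onto {3:c, 4:b}
ground layer = {0:u, 2:c}
drop-orders for the pieces not yet dropped (sum over which currently-grounded one goes next):
  1 to go: {5} 1
  2 to go: {3,5} 1  {4,5} 1
  3 to go: {1,4,5} 1  {2,3,5} 1  {3,4,5} 2
  4 to go: {0,1,4,5} 1  {1,3,4,5} 3  {2,3,4,5} 3
  if 0:u drops first: 6 orders
  if 2:c drops first: 4 orders
heap linearizations: 10

10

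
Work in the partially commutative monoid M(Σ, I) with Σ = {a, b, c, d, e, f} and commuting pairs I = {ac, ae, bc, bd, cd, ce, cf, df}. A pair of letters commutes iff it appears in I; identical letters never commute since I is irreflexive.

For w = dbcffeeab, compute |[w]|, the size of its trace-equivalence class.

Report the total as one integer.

108

#0=d has no predecessor
#1=b has no predecessor
#2=c has no predecessor
#3=f depends on [1:b]
#4=f depends on [3:f]
#5=e depends on [0:d, 4:f]
#6=e depends on [5:e]
#7=a depends on [0:d, 4:f]
#8=b depends on [6:e, 7:a]
sources: [0:d, 1:b, 2:c]
N(rest) = Σ N(rest − s) over sources s of rest; N(one piece) = 1:
  size 1 → [2]=1  [8]=1
  size 2 → [2,8]=2  [6,8]=1  [7,8]=1
  size 3 → [2,6,8]=3  [2,7,8]=3  [5,6,8]=1  [6,7,8]=2
  size 4 → [2,5,6,8]=4  [2,6,7,8]=8  [5,6,7,8]=3
  size 5 → [0,5,6,7,8]=3  [2,5,6,7,8]=15  [4,5,6,7,8]=3
  size 6 → [0,2,5,6,7,8]=18  [0,4,5,6,7,8]=6  [2,4,5,6,7,8]=18  [3,4,5,6,7,8]=3
  size 7 → [0,2,4,5,6,7,8]=42  [0,3,4,5,6,7,8]=9  [1,3,4,5,6,7,8]=3  [2,3,4,5,6,7,8]=21
  first=0(d) contributes 24
  first=1(b) contributes 72
  first=2(c) contributes 12
|[w]| = 108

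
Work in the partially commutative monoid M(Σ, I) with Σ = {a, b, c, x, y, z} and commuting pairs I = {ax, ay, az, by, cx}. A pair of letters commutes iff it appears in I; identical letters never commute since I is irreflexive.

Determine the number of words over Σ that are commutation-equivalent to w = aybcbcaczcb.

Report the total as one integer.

3

drop 0:a onto floor
drop 1:y onto floor
drop 2:b onto {0:a}
drop 3:c onto {1:y, 2:b}
drop 4:b onto {3:c}
drop 5:c onto {4:b}
drop 6:a onto {5:c}
drop 7:c onto {6:a}
drop 8:z onto {7:c}
drop 9:c onto {8:z}
drop 10:b onto {9:c}
ground layer = {0:a, 1:y}
drop-orders for the pieces not yet dropped (sum over which currently-grounded one goes next):
  1 to go: {10} 1
  2 to go: {9,10} 1
  3 to go: {8,9,10} 1
  4 to go: {7,8,9,10} 1
  5 to go: {6,7,8,9,10} 1
  6 to go: {5,6,7,8,9,10} 1
  7 to go: {4,5,6,7,8,9,10} 1
  8 to go: {3,4,5,6,7,8,9,10} 1
  9 to go: {1,3,4,5,6,7,8,9,10} 1  {2,3,4,5,6,7,8,9,10} 1
  if 0:a drops first: 2 orders
  if 1:y drops first: 1 orders
heap linearizations: 3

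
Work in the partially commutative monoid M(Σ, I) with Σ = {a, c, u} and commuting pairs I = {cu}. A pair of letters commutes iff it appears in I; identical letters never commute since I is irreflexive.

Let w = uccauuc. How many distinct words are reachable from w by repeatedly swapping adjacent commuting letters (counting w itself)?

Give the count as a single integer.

9

#0=u has no predecessor
#1=c has no predecessor
#2=c depends on [1:c]
#3=a depends on [0:u, 2:c]
#4=u depends on [3:a]
#5=u depends on [4:u]
#6=c depends on [3:a]
sources: [0:u, 1:c]
N(rest) = Σ N(rest − s) over sources s of rest; N(one piece) = 1:
  size 1 → [5]=1  [6]=1
  size 2 → [4,5]=1  [5,6]=2
  size 3 → [4,5,6]=3
  size 4 → [3,4,5,6]=3
  size 5 → [0,3,4,5,6]=3  [2,3,4,5,6]=3
  first=0(u) contributes 3
  first=1(c) contributes 6
|[w]| = 9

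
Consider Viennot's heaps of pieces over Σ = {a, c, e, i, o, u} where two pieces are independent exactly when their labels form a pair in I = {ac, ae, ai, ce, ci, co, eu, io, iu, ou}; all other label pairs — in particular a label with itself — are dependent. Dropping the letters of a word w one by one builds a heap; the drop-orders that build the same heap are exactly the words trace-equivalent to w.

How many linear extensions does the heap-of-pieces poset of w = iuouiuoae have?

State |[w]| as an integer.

616

0(i) covers ∅
1(u) covers ∅
2(o) covers ∅
3(u) covers 1:u
4(i) covers 0:i
5(u) covers 3:u
6(o) covers 2:o
7(a) covers 5:u, 6:o
8(e) covers 4:i, 6:o
floor of heap: 0:i, 1:u, 2:o
completions by unplaced set U, small U first (add the entries for U minus each lowest piece of U):
  |U|=1: {7}:1  {8}:1
  |U|=2: {4,8}:1  {5,7}:1  {7,8}:2
  |U|=3: {0,4,8}:1  {3,5,7}:1  {4,7,8}:3  {5,7,8}:3  {6,7,8}:2
  |U|=4: {0,4,7,8}:4  {1,3,5,7}:1  {2,6,7,8}:2  {3,5,7,8}:4  {4,5,7,8}:6  {4,6,7,8}:5  {5,6,7,8}:5
  |U|=5: {0,4,5,7,8}:10  {0,4,6,7,8}:9  {1,3,5,7,8}:5  {2,4,6,7,8}:7  {2,5,6,7,8}:7  {3,4,5,7,8}:10  {3,5,6,7,8}:9  {4,5,6,7,8}:16
  |U|=6: {0,2,4,6,7,8}:16  {0,3,4,5,7,8}:20  {0,4,5,6,7,8}:35  {1,3,4,5,7,8}:15  {1,3,5,6,7,8}:14  {2,3,5,6,7,8}:16  {2,4,5,6,7,8}:30  {3,4,5,6,7,8}:35
  |U|=7: {0,1,3,4,5,7,8}:35  {0,2,4,5,6,7,8}:81  {0,3,4,5,6,7,8}:90  {1,2,3,5,6,7,8}:30  {1,3,4,5,6,7,8}:64  {2,3,4,5,6,7,8}:81
  start at 0(i): 175
  start at 1(u): 252
  start at 2(o): 189
sum over floor = 616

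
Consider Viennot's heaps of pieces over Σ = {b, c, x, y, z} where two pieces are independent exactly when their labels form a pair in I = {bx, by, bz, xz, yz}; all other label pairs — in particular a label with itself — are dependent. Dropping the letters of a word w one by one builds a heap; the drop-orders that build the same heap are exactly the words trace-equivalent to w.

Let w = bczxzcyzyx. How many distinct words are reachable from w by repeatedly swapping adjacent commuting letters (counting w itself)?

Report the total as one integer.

0(b) covers ∅
1(c) covers 0:b
2(z) covers 1:c
3(x) covers 1:c
4(z) covers 2:z
5(c) covers 3:x, 4:z
6(y) covers 5:c
7(z) covers 5:c
8(y) covers 6:y
9(x) covers 8:y
floor of heap: 0:b
completions by unplaced set U, small U first (add the entries for U minus each lowest piece of U):
  |U|=1: {7}:1  {9}:1
  |U|=2: {7,9}:2  {8,9}:1
  |U|=3: {6,8,9}:1  {7,8,9}:3
  |U|=4: {6,7,8,9}:4
  |U|=5: {5,6,7,8,9}:4
  |U|=6: {3,5,6,7,8,9}:4  {4,5,6,7,8,9}:4
  |U|=7: {2,4,5,6,7,8,9}:4  {3,4,5,6,7,8,9}:8
  |U|=8: {2,3,4,5,6,7,8,9}:12
  start at 0(b): 12

12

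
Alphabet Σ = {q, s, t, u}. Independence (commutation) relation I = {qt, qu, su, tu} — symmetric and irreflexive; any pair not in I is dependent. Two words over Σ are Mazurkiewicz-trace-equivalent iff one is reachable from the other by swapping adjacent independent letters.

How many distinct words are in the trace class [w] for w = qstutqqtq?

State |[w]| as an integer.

180

0(q) covers ∅
1(s) covers 0:q
2(t) covers 1:s
3(u) covers ∅
4(t) covers 2:t
5(q) covers 1:s
6(q) covers 5:q
7(t) covers 4:t
8(q) covers 6:q
floor of heap: 0:q, 3:u
completions by unplaced set U, small U first (add the entries for U minus each lowest piece of U):
  |U|=1: {3}:1  {7}:1  {8}:1
  |U|=2: {3,7}:2  {3,8}:2  {4,7}:1  {6,8}:1  {7,8}:2
  |U|=3: {2,4,7}:1  {3,4,7}:3  {3,6,8}:3  {3,7,8}:6  {4,7,8}:3  {5,6,8}:1  {6,7,8}:3
  |U|=4: {2,3,4,7}:4  {2,4,7,8}:4  {3,4,7,8}:12  {3,5,6,8}:4  {3,6,7,8}:12  {4,6,7,8}:6  {5,6,7,8}:4
  |U|=5: {2,3,4,7,8}:20  {2,4,6,7,8}:10  {3,4,6,7,8}:30  {3,5,6,7,8}:20  {4,5,6,7,8}:10
  |U|=6: {2,3,4,6,7,8}:60  {2,4,5,6,7,8}:20  {3,4,5,6,7,8}:60
  |U|=7: {1,2,4,5,6,7,8}:20  {2,3,4,5,6,7,8}:140
  start at 0(q): 160
  start at 3(u): 20
sum over floor = 180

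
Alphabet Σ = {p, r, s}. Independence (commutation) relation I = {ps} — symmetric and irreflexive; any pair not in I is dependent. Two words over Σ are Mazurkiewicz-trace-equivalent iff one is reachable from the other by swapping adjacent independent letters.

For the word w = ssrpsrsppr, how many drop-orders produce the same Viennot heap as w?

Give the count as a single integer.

#0=s has no predecessor
#1=s depends on [0:s]
#2=r depends on [1:s]
#3=p depends on [2:r]
#4=s depends on [2:r]
#5=r depends on [3:p, 4:s]
#6=s depends on [5:r]
#7=p depends on [5:r]
#8=p depends on [7:p]
#9=r depends on [6:s, 8:p]
sources: [0:s]
N(rest) = Σ N(rest − s) over sources s of rest; N(one piece) = 1:
  size 1 → [9]=1
  size 2 → [6,9]=1  [8,9]=1
  size 3 → [6,8,9]=2  [7,8,9]=1
  size 4 → [6,7,8,9]=3
  size 5 → [5,6,7,8,9]=3
  size 6 → [3,5,6,7,8,9]=3  [4,5,6,7,8,9]=3
  size 7 → [3,4,5,6,7,8,9]=6
  size 8 → [2,3,4,5,6,7,8,9]=6
  first=0(s) contributes 6

6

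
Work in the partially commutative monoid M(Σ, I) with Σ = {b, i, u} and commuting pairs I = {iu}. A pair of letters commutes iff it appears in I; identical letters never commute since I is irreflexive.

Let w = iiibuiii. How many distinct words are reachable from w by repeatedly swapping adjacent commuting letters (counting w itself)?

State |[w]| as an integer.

4

piece 0:i — minimal
piece 1:i rests on {0:i}
piece 2:i rests on {1:i}
piece 3:b rests on {2:i}
piece 4:u rests on {3:b}
piece 5:i rests on {3:b}
piece 6:i rests on {5:i}
piece 7:i rests on {6:i}
minimal pieces: {0:i}
ways to finish when only these pieces remain (= sum over removing one remaining piece with nothing left below it):
  1 left: {4}→1  {7}→1
  2 left: {4,7}→2  {6,7}→1
  3 left: {4,6,7}→3  {5,6,7}→1
  4 left: {4,5,6,7}→4
  5 left: {3,4,5,6,7}→4
  6 left: {2,3,4,5,6,7}→4
  placing 0:i first → 4 extensions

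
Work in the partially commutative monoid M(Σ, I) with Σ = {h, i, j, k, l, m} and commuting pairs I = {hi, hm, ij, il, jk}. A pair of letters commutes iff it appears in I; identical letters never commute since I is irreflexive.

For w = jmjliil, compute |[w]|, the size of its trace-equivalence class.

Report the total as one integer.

10

#0=j has no predecessor
#1=m depends on [0:j]
#2=j depends on [1:m]
#3=l depends on [2:j]
#4=i depends on [1:m]
#5=i depends on [4:i]
#6=l depends on [3:l]
sources: [0:j]
N(rest) = Σ N(rest − s) over sources s of rest; N(one piece) = 1:
  size 1 → [5]=1  [6]=1
  size 2 → [3,6]=1  [4,5]=1  [5,6]=2
  size 3 → [2,3,6]=1  [3,5,6]=3  [4,5,6]=3
  size 4 → [2,3,5,6]=4  [3,4,5,6]=6
  size 5 → [2,3,4,5,6]=10
  first=0(j) contributes 10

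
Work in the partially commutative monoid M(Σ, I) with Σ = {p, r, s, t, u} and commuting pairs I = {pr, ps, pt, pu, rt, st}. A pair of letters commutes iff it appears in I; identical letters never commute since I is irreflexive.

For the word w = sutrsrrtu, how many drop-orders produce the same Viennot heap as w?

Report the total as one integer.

#0=s has no predecessor
#1=u depends on [0:s]
#2=t depends on [1:u]
#3=r depends on [1:u]
#4=s depends on [3:r]
#5=r depends on [4:s]
#6=r depends on [5:r]
#7=t depends on [2:t]
#8=u depends on [6:r, 7:t]
sources: [0:s]
N(rest) = Σ N(rest − s) over sources s of rest; N(one piece) = 1:
  size 1 → [8]=1
  size 2 → [6,8]=1  [7,8]=1
  size 3 → [2,7,8]=1  [5,6,8]=1  [6,7,8]=2
  size 4 → [2,6,7,8]=3  [4,5,6,8]=1  [5,6,7,8]=3
  size 5 → [2,5,6,7,8]=6  [3,4,5,6,8]=1  [4,5,6,7,8]=4
  size 6 → [2,4,5,6,7,8]=10  [3,4,5,6,7,8]=5
  size 7 → [2,3,4,5,6,7,8]=15
  first=0(s) contributes 15

15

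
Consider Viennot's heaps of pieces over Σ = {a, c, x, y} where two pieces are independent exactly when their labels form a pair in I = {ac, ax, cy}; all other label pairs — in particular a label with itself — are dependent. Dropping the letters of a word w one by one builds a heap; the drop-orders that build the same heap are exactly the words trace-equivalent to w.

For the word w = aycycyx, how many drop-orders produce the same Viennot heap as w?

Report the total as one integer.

15

0(a) covers ∅
1(y) covers 0:a
2(c) covers ∅
3(y) covers 1:y
4(c) covers 2:c
5(y) covers 3:y
6(x) covers 4:c, 5:y
floor of heap: 0:a, 2:c
completions by unplaced set U, small U first (add the entries for U minus each lowest piece of U):
  |U|=1: {6}:1
  |U|=2: {4,6}:1  {5,6}:1
  |U|=3: {2,4,6}:1  {3,5,6}:1  {4,5,6}:2
  |U|=4: {1,3,5,6}:1  {2,4,5,6}:3  {3,4,5,6}:3
  |U|=5: {0,1,3,5,6}:1  {1,3,4,5,6}:4  {2,3,4,5,6}:6
  start at 0(a): 10
  start at 2(c): 5
sum over floor = 15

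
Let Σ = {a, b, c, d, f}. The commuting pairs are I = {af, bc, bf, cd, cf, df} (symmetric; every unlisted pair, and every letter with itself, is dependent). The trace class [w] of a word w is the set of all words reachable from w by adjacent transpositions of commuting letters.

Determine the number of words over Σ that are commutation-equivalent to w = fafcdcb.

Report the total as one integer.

#0=f has no predecessor
#1=a has no predecessor
#2=f depends on [0:f]
#3=c depends on [1:a]
#4=d depends on [1:a]
#5=c depends on [3:c]
#6=b depends on [4:d]
sources: [0:f, 1:a]
N(rest) = Σ N(rest − s) over sources s of rest; N(one piece) = 1:
  size 1 → [2]=1  [5]=1  [6]=1
  size 2 → [0,2]=1  [2,5]=2  [2,6]=2  [3,5]=1  [4,6]=1  [5,6]=2
  size 3 → [0,2,5]=3  [0,2,6]=3  [2,3,5]=3  [2,4,6]=3  [2,5,6]=6  [3,5,6]=3  [4,5,6]=3
  size 4 → [0,2,3,5]=6  [0,2,4,6]=6  [0,2,5,6]=12  [2,3,5,6]=12  [2,4,5,6]=12  [3,4,5,6]=6
  size 5 → [0,2,3,5,6]=30  [0,2,4,5,6]=30  [1,3,4,5,6]=6  [2,3,4,5,6]=30
  first=0(f) contributes 36
  first=1(a) contributes 90
|[w]| = 126

126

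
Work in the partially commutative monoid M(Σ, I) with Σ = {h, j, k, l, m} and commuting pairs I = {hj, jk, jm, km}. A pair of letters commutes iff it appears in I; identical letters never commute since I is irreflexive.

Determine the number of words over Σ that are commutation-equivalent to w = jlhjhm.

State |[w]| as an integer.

4

0(j) covers ∅
1(l) covers 0:j
2(h) covers 1:l
3(j) covers 1:l
4(h) covers 2:h
5(m) covers 4:h
floor of heap: 0:j
completions by unplaced set U, small U first (add the entries for U minus each lowest piece of U):
  |U|=1: {3}:1  {5}:1
  |U|=2: {3,5}:2  {4,5}:1
  |U|=3: {2,4,5}:1  {3,4,5}:3
  |U|=4: {2,3,4,5}:4
  start at 0(j): 4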